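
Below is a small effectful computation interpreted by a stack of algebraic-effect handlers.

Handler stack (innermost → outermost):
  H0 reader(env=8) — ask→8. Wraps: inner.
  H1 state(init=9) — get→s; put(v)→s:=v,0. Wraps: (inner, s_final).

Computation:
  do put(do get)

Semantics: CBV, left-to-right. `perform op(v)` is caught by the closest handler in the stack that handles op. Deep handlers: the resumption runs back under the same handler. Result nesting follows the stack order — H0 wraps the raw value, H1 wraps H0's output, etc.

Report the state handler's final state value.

Working:
get @ H1 ⇒ 9
put(9) @ H1 ⇒ s:=9
H0 returns 0
H1 returns (0, 9)
= (0, 9)

Answer: 9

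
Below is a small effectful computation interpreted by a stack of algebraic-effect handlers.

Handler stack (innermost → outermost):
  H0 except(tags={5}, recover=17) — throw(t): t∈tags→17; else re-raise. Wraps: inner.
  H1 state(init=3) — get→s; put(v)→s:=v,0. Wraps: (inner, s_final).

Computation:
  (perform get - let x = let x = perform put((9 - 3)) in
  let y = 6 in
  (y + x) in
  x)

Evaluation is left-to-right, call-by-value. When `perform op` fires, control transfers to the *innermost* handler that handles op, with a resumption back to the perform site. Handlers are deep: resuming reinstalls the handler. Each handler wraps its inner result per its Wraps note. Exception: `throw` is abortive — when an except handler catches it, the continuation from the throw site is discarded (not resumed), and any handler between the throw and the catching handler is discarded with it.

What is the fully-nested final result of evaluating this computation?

Step-by-step:
get @ H1 ⇒ 3
put(6) @ H1 ⇒ s:=6
H0 returns -3
H1 returns (-3, 6)
= (-3, 6)

Answer: (-3, 6)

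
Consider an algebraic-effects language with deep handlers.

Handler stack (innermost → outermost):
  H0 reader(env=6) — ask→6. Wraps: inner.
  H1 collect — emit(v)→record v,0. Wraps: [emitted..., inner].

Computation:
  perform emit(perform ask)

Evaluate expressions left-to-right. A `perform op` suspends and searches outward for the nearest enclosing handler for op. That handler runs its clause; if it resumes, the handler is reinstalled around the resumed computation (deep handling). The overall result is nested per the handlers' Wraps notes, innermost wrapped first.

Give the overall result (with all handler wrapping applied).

Answer: [6, 0]

Evaluation trace:
ask @ H0 ⇒ 6
emit(6) @ H1 ⇒ out+=6
H0 returns 0
H1 returns [6, 0]
= [6, 0]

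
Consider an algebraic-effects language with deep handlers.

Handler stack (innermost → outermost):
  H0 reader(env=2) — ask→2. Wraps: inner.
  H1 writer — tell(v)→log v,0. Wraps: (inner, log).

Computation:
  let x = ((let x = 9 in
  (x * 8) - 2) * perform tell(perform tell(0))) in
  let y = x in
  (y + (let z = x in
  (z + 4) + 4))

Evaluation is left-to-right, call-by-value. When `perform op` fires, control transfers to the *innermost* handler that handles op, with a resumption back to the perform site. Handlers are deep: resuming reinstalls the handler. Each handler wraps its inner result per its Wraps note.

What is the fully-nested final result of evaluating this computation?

Answer: (8, (0, 0))

Evaluation trace:
tell(0) @ H1 ⇒ log+=0
tell(0) @ H1 ⇒ log+=0
H0 returns 8
H1 returns (8, (0, 0))
= (8, (0, 0))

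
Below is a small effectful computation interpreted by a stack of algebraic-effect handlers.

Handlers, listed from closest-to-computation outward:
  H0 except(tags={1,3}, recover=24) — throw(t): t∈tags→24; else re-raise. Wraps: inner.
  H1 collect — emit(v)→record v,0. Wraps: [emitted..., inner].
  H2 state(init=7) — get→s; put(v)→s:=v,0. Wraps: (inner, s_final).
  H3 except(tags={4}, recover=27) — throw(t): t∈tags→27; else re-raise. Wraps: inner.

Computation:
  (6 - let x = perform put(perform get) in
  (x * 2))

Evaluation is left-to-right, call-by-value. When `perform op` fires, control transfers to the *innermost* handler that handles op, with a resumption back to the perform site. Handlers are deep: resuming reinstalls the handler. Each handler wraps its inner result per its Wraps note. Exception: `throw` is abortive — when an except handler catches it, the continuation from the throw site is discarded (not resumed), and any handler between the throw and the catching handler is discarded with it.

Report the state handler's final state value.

Answer: 7

Evaluation trace:
get @ H2 ⇒ 7
put(7) @ H2 ⇒ s:=7
H0 returns 6
H1 returns [6]
H2 returns ([6], 7)
H3 returns ([6], 7)
= ([6], 7)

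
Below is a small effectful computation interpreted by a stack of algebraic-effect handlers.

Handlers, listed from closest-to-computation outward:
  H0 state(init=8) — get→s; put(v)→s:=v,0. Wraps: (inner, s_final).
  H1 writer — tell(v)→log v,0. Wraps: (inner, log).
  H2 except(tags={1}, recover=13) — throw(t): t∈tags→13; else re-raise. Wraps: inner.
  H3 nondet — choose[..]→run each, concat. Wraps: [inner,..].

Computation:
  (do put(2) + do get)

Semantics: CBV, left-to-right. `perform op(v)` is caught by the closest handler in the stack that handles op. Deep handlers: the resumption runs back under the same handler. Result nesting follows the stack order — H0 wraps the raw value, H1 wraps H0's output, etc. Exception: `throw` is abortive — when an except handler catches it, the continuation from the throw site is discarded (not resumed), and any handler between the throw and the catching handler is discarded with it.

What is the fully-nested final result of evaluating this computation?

Step-by-step:
put(2) @ H0 ⇒ s:=2
get @ H0 ⇒ 2
H0 returns (2, 2)
H1 returns ((2, 2), ())
H2 returns ((2, 2), ())
H3 returns [((2, 2), ())]
= [((2, 2), ())]

Answer: [((2, 2), ())]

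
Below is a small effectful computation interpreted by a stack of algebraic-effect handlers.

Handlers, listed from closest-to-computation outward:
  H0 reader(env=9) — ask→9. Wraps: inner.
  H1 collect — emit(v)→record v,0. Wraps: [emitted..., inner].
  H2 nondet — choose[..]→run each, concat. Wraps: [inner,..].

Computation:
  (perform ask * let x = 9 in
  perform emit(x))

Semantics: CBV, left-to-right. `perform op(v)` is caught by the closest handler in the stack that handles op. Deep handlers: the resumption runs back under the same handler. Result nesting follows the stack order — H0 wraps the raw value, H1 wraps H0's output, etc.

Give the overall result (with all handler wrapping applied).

Answer: [[9, 0]]

Step-by-step:
ask @ H0 ⇒ 9
emit(9) @ H1 ⇒ out+=9
H0 returns 0
H1 returns [9, 0]
H2 returns [[9, 0]]
= [[9, 0]]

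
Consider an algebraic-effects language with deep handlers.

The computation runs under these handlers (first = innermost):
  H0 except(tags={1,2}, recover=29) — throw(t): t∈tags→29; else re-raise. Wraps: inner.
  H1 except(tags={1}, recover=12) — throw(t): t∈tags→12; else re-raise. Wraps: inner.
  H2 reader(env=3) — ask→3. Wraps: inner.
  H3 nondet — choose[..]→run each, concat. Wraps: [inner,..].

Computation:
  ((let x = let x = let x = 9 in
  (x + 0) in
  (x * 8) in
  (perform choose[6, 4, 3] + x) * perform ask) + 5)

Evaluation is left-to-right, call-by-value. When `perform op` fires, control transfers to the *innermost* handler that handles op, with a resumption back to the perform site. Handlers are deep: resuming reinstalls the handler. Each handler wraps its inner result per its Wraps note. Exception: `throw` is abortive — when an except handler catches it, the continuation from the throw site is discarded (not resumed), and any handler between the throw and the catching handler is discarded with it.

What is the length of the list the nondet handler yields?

Answer: 3

Evaluation trace:
choose[6, 4, 3] @ H3
  branch[0] choose=6:
    ask @ H2 ⇒ 3
    H0 returns 239
    H1 returns 239
    H2 returns 239
    H3 returns [239]
  branch[1] choose=4:
    ask @ H2 ⇒ 3
    H0 returns 233
    H1 returns 233
    H2 returns 233
    H3 returns [233]
  branch[2] choose=3:
    ask @ H2 ⇒ 3
    H0 returns 230
    H1 returns 230
    H2 returns 230
    H3 returns [230]
= [239, 233, 230]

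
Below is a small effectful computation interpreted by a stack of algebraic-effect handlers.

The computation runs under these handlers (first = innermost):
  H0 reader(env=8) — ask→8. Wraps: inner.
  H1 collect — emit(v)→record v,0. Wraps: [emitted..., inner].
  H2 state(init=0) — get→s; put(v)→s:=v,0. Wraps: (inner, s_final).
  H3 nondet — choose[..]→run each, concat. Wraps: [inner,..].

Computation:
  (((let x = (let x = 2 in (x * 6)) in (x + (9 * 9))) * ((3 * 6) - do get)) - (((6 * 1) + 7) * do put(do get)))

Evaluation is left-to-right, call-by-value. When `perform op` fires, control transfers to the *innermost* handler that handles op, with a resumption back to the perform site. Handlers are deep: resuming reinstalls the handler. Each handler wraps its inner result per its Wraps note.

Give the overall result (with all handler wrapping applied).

Answer: [([1674], 0)]

Evaluation trace:
get @ H2 ⇒ 0
get @ H2 ⇒ 0
put(0) @ H2 ⇒ s:=0
H0 returns 1674
H1 returns [1674]
H2 returns ([1674], 0)
H3 returns [([1674], 0)]
= [([1674], 0)]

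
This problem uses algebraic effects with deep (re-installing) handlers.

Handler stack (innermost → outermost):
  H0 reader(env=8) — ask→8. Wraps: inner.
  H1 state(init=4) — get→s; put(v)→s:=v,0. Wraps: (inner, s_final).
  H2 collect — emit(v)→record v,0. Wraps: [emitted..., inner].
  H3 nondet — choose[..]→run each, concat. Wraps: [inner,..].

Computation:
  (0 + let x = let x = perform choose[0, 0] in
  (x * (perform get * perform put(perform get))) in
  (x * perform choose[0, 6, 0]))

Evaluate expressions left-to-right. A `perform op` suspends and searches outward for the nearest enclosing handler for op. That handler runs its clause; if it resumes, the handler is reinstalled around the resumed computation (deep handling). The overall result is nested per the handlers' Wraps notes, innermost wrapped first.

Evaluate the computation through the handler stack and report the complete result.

Answer: [[(0, 4)], [(0, 4)], [(0, 4)], [(0, 4)], [(0, 4)], [(0, 4)]]

Evaluation trace:
choose[0, 0] @ H3
  branch[0] choose=0:
    get @ H1 ⇒ 4
    get @ H1 ⇒ 4
    put(4) @ H1 ⇒ s:=4
    choose[0, 6, 0] @ H3
      branch[0] choose=0:
        H0 returns 0
        H1 returns (0, 4)
        H2 returns [(0, 4)]
        H3 returns [[(0, 4)]]
      branch[1] choose=6:
        H0 returns 0
        H1 returns (0, 4)
        H2 returns [(0, 4)]
        H3 returns [[(0, 4)]]
      branch[2] choose=0:
        H0 returns 0
        H1 returns (0, 4)
        H2 returns [(0, 4)]
        H3 returns [[(0, 4)]]
  branch[1] choose=0:
    get @ H1 ⇒ 4
    get @ H1 ⇒ 4
    put(4) @ H1 ⇒ s:=4
    choose[0, 6, 0] @ H3
      branch[0] choose=0:
        H0 returns 0
        H1 returns (0, 4)
        H2 returns [(0, 4)]
        H3 returns [[(0, 4)]]
      branch[1] choose=6:
        H0 returns 0
        H1 returns (0, 4)
        H2 returns [(0, 4)]
        H3 returns [[(0, 4)]]
      branch[2] choose=0:
        H0 returns 0
        H1 returns (0, 4)
        H2 returns [(0, 4)]
        H3 returns [[(0, 4)]]
= [[(0, 4)], [(0, 4)], [(0, 4)], [(0, 4)], [(0, 4)], [(0, 4)]]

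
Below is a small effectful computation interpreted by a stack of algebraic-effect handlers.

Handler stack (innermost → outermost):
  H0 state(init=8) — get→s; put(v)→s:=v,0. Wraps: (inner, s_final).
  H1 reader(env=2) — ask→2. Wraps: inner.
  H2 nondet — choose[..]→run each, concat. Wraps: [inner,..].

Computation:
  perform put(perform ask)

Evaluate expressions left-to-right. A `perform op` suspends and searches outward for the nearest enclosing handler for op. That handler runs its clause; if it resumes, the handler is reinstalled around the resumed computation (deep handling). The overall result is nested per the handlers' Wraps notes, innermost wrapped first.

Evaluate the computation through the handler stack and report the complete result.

Answer: [(0, 2)]

Evaluation trace:
ask @ H1 ⇒ 2
put(2) @ H0 ⇒ s:=2
H0 returns (0, 2)
H1 returns (0, 2)
H2 returns [(0, 2)]
= [(0, 2)]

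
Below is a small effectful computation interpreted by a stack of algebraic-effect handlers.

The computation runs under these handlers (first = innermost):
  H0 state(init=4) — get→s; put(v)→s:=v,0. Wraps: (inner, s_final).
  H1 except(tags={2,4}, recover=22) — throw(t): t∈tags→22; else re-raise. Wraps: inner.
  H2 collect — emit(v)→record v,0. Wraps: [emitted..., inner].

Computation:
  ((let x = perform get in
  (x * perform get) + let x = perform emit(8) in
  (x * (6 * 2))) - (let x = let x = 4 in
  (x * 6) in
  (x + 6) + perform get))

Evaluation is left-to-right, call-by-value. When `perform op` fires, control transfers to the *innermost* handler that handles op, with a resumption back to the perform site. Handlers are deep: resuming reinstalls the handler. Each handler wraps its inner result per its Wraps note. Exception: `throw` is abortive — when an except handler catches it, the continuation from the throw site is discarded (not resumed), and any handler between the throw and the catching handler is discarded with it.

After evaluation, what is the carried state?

Working:
get @ H0 ⇒ 4
get @ H0 ⇒ 4
emit(8) @ H2 ⇒ out+=8
get @ H0 ⇒ 4
H0 returns (-18, 4)
H1 returns (-18, 4)
H2 returns [8, (-18, 4)]
= [8, (-18, 4)]

Answer: 4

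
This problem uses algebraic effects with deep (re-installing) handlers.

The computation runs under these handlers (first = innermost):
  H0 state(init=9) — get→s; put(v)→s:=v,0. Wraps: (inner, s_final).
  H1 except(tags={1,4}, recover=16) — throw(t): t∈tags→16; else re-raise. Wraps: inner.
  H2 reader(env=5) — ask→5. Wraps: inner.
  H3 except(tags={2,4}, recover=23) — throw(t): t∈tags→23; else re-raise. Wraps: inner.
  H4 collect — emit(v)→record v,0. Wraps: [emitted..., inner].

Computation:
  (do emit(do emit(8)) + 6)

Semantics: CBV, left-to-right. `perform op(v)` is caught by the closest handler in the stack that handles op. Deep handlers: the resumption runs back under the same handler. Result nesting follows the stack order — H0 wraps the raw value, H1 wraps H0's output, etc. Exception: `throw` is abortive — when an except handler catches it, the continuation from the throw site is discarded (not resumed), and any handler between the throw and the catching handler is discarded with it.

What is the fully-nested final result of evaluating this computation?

Evaluation trace:
emit(8) @ H4 ⇒ out+=8
emit(0) @ H4 ⇒ out+=0
H0 returns (6, 9)
H1 returns (6, 9)
H2 returns (6, 9)
H3 returns (6, 9)
H4 returns [8, 0, (6, 9)]
= [8, 0, (6, 9)]

Answer: [8, 0, (6, 9)]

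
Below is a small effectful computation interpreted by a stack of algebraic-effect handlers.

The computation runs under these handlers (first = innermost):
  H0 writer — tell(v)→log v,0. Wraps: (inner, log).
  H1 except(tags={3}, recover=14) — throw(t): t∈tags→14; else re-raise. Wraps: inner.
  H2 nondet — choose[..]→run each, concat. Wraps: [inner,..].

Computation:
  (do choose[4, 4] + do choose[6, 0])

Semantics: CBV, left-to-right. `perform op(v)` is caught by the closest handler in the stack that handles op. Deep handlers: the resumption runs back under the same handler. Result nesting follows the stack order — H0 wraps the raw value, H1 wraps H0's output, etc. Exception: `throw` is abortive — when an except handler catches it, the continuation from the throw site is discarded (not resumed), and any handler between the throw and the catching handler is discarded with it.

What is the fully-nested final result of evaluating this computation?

Answer: [(10, ()), (4, ()), (10, ()), (4, ())]

Evaluation trace:
choose[4, 4] @ H2
  branch[0] choose=4:
    choose[6, 0] @ H2
      branch[0] choose=6:
        H0 returns (10, ())
        H1 returns (10, ())
        H2 returns [(10, ())]
      branch[1] choose=0:
        H0 returns (4, ())
        H1 returns (4, ())
        H2 returns [(4, ())]
  branch[1] choose=4:
    choose[6, 0] @ H2
      branch[0] choose=6:
        H0 returns (10, ())
        H1 returns (10, ())
        H2 returns [(10, ())]
      branch[1] choose=0:
        H0 returns (4, ())
        H1 returns (4, ())
        H2 returns [(4, ())]
= [(10, ()), (4, ()), (10, ()), (4, ())]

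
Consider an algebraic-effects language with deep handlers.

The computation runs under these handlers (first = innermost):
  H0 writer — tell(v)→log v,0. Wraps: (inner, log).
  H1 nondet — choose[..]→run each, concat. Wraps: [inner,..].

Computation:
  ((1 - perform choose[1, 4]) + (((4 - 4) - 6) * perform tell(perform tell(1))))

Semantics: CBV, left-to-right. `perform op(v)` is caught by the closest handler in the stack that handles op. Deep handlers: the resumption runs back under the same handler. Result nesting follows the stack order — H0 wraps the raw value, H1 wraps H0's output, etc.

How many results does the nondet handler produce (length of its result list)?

Answer: 2

Step-by-step:
choose[1, 4] @ H1
  branch[0] choose=1:
    tell(1) @ H0 ⇒ log+=1
    tell(0) @ H0 ⇒ log+=0
    H0 returns (0, (1, 0))
    H1 returns [(0, (1, 0))]
  branch[1] choose=4:
    tell(1) @ H0 ⇒ log+=1
    tell(0) @ H0 ⇒ log+=0
    H0 returns (-3, (1, 0))
    H1 returns [(-3, (1, 0))]
= [(0, (1, 0)), (-3, (1, 0))]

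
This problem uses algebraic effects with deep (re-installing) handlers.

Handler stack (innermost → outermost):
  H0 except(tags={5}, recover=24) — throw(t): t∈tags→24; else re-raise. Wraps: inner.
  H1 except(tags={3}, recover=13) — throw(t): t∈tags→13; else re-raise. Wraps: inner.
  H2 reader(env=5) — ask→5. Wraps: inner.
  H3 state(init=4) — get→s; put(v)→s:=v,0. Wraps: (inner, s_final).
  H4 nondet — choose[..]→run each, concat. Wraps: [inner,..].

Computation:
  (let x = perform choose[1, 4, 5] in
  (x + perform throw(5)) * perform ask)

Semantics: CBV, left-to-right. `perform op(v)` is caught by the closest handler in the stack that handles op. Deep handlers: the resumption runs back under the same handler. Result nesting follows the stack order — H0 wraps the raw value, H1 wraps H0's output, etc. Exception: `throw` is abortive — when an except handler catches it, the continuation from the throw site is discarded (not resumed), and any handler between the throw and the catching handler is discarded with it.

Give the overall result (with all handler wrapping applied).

Answer: [(24, 4), (24, 4), (24, 4)]

Working:
choose[1, 4, 5] @ H4
  branch[0] choose=1:
    throw(5) @ H0 caught ⇒ 24
    H1 returns 24
    H2 returns 24
    H3 returns (24, 4)
    H4 returns [(24, 4)]
  branch[1] choose=4:
    throw(5) @ H0 caught ⇒ 24
    H1 returns 24
    H2 returns 24
    H3 returns (24, 4)
    H4 returns [(24, 4)]
  branch[2] choose=5:
    throw(5) @ H0 caught ⇒ 24
    H1 returns 24
    H2 returns 24
    H3 returns (24, 4)
    H4 returns [(24, 4)]
= [(24, 4), (24, 4), (24, 4)]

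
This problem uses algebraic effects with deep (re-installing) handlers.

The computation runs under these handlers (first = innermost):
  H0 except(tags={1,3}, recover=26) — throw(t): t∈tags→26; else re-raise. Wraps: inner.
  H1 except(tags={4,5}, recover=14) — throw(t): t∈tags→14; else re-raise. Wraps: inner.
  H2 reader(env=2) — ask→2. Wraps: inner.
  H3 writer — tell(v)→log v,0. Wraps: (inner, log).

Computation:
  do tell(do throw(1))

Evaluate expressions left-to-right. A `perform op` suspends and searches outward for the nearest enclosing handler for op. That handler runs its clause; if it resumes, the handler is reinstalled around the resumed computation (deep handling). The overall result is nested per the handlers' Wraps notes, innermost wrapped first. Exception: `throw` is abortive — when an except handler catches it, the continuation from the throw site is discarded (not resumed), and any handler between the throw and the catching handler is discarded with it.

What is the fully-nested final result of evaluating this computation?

Step-by-step:
throw(1) @ H0 caught ⇒ 26
H1 returns 26
H2 returns 26
H3 returns (26, ())
= (26, ())

Answer: (26, ())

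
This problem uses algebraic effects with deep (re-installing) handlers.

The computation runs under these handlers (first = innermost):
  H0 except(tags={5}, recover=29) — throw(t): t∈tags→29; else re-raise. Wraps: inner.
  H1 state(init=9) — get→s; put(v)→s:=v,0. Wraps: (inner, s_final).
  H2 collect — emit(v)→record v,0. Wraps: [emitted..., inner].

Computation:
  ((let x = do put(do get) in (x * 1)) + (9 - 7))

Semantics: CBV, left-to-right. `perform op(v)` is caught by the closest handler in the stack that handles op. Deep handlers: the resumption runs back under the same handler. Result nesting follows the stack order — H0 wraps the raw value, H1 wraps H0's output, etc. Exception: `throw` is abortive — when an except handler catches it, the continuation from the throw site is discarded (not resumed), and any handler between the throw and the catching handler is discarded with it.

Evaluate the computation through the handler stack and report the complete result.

Working:
get @ H1 ⇒ 9
put(9) @ H1 ⇒ s:=9
H0 returns 2
H1 returns (2, 9)
H2 returns [(2, 9)]
= [(2, 9)]

Answer: [(2, 9)]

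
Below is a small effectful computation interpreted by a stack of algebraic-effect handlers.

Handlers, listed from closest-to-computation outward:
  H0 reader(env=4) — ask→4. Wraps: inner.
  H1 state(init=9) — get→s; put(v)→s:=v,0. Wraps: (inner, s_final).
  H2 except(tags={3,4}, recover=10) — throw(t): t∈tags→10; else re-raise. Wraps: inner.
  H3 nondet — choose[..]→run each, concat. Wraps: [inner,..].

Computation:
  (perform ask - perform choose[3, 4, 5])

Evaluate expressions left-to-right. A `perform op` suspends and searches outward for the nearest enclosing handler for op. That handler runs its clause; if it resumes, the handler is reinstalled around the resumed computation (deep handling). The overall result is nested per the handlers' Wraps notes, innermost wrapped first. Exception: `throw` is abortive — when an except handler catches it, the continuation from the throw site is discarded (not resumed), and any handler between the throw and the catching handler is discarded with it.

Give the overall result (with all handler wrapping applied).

Answer: [(1, 9), (0, 9), (-1, 9)]

Evaluation trace:
ask @ H0 ⇒ 4
choose[3, 4, 5] @ H3
  branch[0] choose=3:
    H0 returns 1
    H1 returns (1, 9)
    H2 returns (1, 9)
    H3 returns [(1, 9)]
  branch[1] choose=4:
    H0 returns 0
    H1 returns (0, 9)
    H2 returns (0, 9)
    H3 returns [(0, 9)]
  branch[2] choose=5:
    H0 returns -1
    H1 returns (-1, 9)
    H2 returns (-1, 9)
    H3 returns [(-1, 9)]
= [(1, 9), (0, 9), (-1, 9)]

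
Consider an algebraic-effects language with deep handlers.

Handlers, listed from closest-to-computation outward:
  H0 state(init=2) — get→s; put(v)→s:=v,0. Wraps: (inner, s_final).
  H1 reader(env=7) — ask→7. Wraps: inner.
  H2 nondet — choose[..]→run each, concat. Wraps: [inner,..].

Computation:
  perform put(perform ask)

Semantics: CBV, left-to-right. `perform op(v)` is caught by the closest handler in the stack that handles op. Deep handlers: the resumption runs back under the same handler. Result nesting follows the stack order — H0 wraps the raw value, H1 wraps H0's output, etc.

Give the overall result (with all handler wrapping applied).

Answer: [(0, 7)]

Step-by-step:
ask @ H1 ⇒ 7
put(7) @ H0 ⇒ s:=7
H0 returns (0, 7)
H1 returns (0, 7)
H2 returns [(0, 7)]
= [(0, 7)]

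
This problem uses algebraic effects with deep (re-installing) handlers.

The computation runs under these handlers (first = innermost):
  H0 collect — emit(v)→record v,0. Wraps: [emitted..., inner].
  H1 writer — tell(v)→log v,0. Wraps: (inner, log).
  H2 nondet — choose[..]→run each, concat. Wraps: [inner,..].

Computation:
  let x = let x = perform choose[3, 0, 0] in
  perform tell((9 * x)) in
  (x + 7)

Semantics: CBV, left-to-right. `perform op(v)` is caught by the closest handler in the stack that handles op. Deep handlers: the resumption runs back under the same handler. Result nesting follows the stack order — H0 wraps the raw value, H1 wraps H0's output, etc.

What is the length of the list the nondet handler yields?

Answer: 3

Working:
choose[3, 0, 0] @ H2
  branch[0] choose=3:
    tell(27) @ H1 ⇒ log+=27
    H0 returns [7]
    H1 returns ([7], (27))
    H2 returns [([7], (27))]
  branch[1] choose=0:
    tell(0) @ H1 ⇒ log+=0
    H0 returns [7]
    H1 returns ([7], (0))
    H2 returns [([7], (0))]
  branch[2] choose=0:
    tell(0) @ H1 ⇒ log+=0
    H0 returns [7]
    H1 returns ([7], (0))
    H2 returns [([7], (0))]
= [([7], (27)), ([7], (0)), ([7], (0))]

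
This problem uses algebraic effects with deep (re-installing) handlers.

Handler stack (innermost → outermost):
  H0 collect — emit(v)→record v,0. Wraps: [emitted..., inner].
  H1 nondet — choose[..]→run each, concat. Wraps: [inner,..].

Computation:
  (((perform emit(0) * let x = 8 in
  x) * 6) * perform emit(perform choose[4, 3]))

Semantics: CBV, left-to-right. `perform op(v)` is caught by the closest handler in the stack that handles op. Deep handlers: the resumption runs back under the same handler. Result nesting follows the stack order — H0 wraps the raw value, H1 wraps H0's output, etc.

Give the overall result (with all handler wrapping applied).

Answer: [[0, 4, 0], [0, 3, 0]]

Working:
emit(0) @ H0 ⇒ out+=0
choose[4, 3] @ H1
  branch[0] choose=4:
    emit(4) @ H0 ⇒ out+=4
    H0 returns [0, 4, 0]
    H1 returns [[0, 4, 0]]
  branch[1] choose=3:
    emit(3) @ H0 ⇒ out+=3
    H0 returns [0, 3, 0]
    H1 returns [[0, 3, 0]]
= [[0, 4, 0], [0, 3, 0]]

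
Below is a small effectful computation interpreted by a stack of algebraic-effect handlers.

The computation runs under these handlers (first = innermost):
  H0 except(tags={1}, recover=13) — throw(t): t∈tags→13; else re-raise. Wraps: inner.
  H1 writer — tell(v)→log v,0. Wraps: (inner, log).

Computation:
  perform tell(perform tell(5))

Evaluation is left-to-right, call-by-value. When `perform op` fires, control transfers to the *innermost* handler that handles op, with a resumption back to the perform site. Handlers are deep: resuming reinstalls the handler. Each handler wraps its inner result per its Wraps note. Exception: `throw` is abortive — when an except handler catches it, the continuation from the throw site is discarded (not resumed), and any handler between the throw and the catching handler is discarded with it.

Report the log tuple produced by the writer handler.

Evaluation trace:
tell(5) @ H1 ⇒ log+=5
tell(0) @ H1 ⇒ log+=0
H0 returns 0
H1 returns (0, (5, 0))
= (0, (5, 0))

Answer: (5, 0)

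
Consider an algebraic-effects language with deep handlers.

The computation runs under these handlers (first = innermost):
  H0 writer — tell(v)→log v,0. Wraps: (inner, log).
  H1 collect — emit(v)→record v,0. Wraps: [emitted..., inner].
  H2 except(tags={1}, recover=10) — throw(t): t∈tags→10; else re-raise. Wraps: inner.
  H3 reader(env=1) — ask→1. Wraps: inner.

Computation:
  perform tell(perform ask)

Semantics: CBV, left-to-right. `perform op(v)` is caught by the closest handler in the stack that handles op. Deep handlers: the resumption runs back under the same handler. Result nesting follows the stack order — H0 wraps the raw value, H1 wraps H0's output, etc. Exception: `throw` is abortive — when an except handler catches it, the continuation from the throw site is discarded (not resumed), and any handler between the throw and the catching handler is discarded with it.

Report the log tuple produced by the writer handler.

Working:
ask @ H3 ⇒ 1
tell(1) @ H0 ⇒ log+=1
H0 returns (0, (1))
H1 returns [(0, (1))]
H2 returns [(0, (1))]
H3 returns [(0, (1))]
= [(0, (1))]

Answer: (1)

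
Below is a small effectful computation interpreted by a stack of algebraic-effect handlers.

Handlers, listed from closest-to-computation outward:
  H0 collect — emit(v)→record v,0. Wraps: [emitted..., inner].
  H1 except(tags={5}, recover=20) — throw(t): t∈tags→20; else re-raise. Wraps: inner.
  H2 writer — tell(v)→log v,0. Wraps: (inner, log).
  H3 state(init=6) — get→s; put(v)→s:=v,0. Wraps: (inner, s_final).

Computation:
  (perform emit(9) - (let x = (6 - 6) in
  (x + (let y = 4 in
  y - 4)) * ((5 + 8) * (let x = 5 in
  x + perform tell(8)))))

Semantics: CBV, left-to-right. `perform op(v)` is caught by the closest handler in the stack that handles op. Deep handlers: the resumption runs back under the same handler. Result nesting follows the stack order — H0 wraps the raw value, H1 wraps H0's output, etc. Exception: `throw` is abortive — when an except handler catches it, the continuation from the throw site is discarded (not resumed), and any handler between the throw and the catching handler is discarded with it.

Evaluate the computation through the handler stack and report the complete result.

Answer: (([9, 0], (8)), 6)

Evaluation trace:
emit(9) @ H0 ⇒ out+=9
tell(8) @ H2 ⇒ log+=8
H0 returns [9, 0]
H1 returns [9, 0]
H2 returns ([9, 0], (8))
H3 returns (([9, 0], (8)), 6)
= (([9, 0], (8)), 6)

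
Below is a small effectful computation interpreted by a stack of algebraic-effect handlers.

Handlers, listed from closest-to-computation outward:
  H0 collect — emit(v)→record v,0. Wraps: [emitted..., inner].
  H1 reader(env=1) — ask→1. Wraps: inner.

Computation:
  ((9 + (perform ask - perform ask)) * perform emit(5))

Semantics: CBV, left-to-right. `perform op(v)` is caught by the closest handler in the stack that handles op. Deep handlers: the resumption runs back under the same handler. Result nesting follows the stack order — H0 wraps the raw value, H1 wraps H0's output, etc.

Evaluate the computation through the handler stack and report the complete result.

Answer: [5, 0]

Working:
ask @ H1 ⇒ 1
ask @ H1 ⇒ 1
emit(5) @ H0 ⇒ out+=5
H0 returns [5, 0]
H1 returns [5, 0]
= [5, 0]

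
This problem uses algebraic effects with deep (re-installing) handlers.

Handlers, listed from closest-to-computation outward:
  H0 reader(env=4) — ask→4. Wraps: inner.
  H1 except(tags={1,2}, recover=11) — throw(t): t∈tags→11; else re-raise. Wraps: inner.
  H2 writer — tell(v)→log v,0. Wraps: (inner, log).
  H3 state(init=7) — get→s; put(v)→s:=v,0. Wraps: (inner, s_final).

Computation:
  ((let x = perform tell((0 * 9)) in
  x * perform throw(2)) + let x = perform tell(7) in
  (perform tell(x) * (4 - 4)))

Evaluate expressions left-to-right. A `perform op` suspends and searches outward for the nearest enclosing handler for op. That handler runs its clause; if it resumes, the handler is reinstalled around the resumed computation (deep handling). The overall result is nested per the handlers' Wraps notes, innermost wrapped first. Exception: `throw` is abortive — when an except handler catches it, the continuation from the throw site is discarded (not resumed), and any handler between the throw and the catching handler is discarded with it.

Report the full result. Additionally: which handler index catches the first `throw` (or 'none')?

Answer: ((11, (0)), 7) ; first throw caught by: H1

Evaluation trace:
tell(0) @ H2 ⇒ log+=0
throw(2) @ H1 caught ⇒ 11
H2 returns (11, (0))
H3 returns ((11, (0)), 7)
= ((11, (0)), 7)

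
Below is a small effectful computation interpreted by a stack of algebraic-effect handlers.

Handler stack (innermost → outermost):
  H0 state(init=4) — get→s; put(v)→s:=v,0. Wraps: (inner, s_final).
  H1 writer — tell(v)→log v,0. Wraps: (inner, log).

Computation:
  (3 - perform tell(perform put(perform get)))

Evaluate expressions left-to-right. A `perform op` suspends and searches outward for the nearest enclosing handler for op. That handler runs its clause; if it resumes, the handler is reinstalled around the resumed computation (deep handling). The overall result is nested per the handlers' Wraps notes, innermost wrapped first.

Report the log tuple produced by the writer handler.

Working:
get @ H0 ⇒ 4
put(4) @ H0 ⇒ s:=4
tell(0) @ H1 ⇒ log+=0
H0 returns (3, 4)
H1 returns ((3, 4), (0))
= ((3, 4), (0))

Answer: (0)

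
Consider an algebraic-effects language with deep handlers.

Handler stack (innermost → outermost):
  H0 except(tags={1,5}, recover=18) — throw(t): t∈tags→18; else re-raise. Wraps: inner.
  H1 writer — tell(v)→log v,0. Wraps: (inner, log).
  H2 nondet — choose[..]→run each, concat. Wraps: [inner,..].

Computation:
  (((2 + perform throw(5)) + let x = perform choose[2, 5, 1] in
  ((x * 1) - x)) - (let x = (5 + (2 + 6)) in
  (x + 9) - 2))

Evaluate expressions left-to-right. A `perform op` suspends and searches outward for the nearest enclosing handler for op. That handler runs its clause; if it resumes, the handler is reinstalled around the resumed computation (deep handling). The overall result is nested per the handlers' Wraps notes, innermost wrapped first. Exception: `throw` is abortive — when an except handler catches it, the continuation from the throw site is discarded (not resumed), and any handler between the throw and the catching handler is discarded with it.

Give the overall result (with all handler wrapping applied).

Answer: [(18, ())]

Step-by-step:
throw(5) @ H0 caught ⇒ 18
H1 returns (18, ())
H2 returns [(18, ())]
= [(18, ())]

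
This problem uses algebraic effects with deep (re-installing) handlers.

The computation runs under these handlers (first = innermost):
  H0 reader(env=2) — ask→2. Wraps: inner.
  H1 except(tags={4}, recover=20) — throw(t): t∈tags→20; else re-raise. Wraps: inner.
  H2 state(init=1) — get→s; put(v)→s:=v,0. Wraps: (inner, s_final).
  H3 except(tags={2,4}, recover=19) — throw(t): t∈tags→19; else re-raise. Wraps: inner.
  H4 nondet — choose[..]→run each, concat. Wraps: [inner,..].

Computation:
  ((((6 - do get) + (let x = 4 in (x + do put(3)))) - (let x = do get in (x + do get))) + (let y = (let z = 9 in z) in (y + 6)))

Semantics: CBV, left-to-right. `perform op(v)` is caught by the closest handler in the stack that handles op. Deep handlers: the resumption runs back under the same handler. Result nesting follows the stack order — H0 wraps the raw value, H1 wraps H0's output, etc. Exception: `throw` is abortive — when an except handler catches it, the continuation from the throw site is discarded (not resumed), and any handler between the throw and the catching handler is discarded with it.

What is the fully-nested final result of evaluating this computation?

Working:
get @ H2 ⇒ 1
put(3) @ H2 ⇒ s:=3
get @ H2 ⇒ 3
get @ H2 ⇒ 3
H0 returns 18
H1 returns 18
H2 returns (18, 3)
H3 returns (18, 3)
H4 returns [(18, 3)]
= [(18, 3)]

Answer: [(18, 3)]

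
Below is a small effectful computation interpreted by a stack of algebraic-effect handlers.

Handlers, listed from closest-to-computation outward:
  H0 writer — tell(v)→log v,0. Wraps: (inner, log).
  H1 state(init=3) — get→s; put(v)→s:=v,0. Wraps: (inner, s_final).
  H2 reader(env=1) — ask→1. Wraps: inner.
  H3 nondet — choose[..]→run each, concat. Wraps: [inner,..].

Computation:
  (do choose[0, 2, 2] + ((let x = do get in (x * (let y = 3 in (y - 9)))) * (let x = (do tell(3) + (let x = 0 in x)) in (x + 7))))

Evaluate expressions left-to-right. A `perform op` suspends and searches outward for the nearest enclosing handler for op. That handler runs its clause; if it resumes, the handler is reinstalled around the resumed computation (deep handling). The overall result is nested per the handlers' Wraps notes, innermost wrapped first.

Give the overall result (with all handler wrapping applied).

Step-by-step:
choose[0, 2, 2] @ H3
  branch[0] choose=0:
    get @ H1 ⇒ 3
    tell(3) @ H0 ⇒ log+=3
    H0 returns (-126, (3))
    H1 returns ((-126, (3)), 3)
    H2 returns ((-126, (3)), 3)
    H3 returns [((-126, (3)), 3)]
  branch[1] choose=2:
    get @ H1 ⇒ 3
    tell(3) @ H0 ⇒ log+=3
    H0 returns (-124, (3))
    H1 returns ((-124, (3)), 3)
    H2 returns ((-124, (3)), 3)
    H3 returns [((-124, (3)), 3)]
  branch[2] choose=2:
    get @ H1 ⇒ 3
    tell(3) @ H0 ⇒ log+=3
    H0 returns (-124, (3))
    H1 returns ((-124, (3)), 3)
    H2 returns ((-124, (3)), 3)
    H3 returns [((-124, (3)), 3)]
= [((-126, (3)), 3), ((-124, (3)), 3), ((-124, (3)), 3)]

Answer: [((-126, (3)), 3), ((-124, (3)), 3), ((-124, (3)), 3)]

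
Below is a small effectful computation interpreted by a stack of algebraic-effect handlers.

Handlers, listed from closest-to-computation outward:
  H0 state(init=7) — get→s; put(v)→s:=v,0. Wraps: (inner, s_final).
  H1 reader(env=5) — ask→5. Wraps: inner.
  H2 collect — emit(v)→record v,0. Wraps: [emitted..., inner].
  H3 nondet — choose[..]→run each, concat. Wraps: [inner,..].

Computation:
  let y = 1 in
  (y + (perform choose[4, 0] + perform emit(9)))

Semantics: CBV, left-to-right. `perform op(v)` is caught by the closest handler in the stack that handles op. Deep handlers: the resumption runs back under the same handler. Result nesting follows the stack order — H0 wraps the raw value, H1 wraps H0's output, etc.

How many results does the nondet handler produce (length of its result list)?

Answer: 2

Evaluation trace:
choose[4, 0] @ H3
  branch[0] choose=4:
    emit(9) @ H2 ⇒ out+=9
    H0 returns (5, 7)
    H1 returns (5, 7)
    H2 returns [9, (5, 7)]
    H3 returns [[9, (5, 7)]]
  branch[1] choose=0:
    emit(9) @ H2 ⇒ out+=9
    H0 returns (1, 7)
    H1 returns (1, 7)
    H2 returns [9, (1, 7)]
    H3 returns [[9, (1, 7)]]
= [[9, (5, 7)], [9, (1, 7)]]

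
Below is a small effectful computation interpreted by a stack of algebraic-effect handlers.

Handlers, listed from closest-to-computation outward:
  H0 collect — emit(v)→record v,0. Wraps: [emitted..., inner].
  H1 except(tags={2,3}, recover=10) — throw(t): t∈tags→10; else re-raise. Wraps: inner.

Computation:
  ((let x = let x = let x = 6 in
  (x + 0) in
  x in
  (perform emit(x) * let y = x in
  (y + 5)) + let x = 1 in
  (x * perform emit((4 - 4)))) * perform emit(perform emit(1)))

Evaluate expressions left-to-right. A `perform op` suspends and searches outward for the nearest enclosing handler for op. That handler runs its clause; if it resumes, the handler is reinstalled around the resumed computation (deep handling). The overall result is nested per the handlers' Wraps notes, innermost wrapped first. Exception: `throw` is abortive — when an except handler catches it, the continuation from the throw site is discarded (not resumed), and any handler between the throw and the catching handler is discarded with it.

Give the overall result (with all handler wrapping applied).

Answer: [6, 0, 1, 0, 0]

Evaluation trace:
emit(6) @ H0 ⇒ out+=6
emit(0) @ H0 ⇒ out+=0
emit(1) @ H0 ⇒ out+=1
emit(0) @ H0 ⇒ out+=0
H0 returns [6, 0, 1, 0, 0]
H1 returns [6, 0, 1, 0, 0]
= [6, 0, 1, 0, 0]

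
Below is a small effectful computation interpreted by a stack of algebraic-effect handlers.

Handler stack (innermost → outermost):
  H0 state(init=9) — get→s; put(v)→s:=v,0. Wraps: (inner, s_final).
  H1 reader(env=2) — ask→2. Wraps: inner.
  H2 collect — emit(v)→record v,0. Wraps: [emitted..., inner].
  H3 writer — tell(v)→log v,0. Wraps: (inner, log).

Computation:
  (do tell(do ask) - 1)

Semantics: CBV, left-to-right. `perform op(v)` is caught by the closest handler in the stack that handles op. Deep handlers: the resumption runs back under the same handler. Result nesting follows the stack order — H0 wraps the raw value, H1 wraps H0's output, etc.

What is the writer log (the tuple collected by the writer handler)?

Answer: (2)

Working:
ask @ H1 ⇒ 2
tell(2) @ H3 ⇒ log+=2
H0 returns (-1, 9)
H1 returns (-1, 9)
H2 returns [(-1, 9)]
H3 returns ([(-1, 9)], (2))
= ([(-1, 9)], (2))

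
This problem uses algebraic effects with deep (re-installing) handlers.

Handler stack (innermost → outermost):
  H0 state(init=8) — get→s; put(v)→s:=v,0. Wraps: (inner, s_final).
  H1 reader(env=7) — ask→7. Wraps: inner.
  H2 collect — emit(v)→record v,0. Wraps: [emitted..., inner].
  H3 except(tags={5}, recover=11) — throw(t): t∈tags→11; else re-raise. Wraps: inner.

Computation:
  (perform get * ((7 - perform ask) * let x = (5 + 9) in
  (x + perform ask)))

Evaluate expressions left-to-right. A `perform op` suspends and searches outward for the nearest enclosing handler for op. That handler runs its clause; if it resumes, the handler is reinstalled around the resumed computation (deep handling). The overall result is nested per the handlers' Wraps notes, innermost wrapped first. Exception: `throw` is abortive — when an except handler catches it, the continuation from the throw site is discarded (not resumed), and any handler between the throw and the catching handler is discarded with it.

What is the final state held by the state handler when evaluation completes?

Answer: 8

Working:
get @ H0 ⇒ 8
ask @ H1 ⇒ 7
ask @ H1 ⇒ 7
H0 returns (0, 8)
H1 returns (0, 8)
H2 returns [(0, 8)]
H3 returns [(0, 8)]
= [(0, 8)]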